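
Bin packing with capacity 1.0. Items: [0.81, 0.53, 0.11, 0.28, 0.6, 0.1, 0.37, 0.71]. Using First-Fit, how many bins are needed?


Place items sequentially using First-Fit:
  Item 0.81 -> new Bin 1
  Item 0.53 -> new Bin 2
  Item 0.11 -> Bin 1 (now 0.92)
  Item 0.28 -> Bin 2 (now 0.81)
  Item 0.6 -> new Bin 3
  Item 0.1 -> Bin 2 (now 0.91)
  Item 0.37 -> Bin 3 (now 0.97)
  Item 0.71 -> new Bin 4
Total bins used = 4

4


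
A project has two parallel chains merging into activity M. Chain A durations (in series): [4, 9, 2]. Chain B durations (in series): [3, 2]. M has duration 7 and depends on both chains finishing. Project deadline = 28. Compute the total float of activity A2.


Forward pass: ES(A2) = sum of predecessors on chain A = 4
EF = ES + duration = 4 + 9 = 13
Backward pass: LF(M) = deadline = 28; LS(M) = 28 - 7 = 21
LF(A2) = LS(M) - sum(successors on chain A) = 21 - 2 = 19
LS = LF - duration = 19 - 9 = 10
Total float = LS - ES = 10 - 4 = 6

6


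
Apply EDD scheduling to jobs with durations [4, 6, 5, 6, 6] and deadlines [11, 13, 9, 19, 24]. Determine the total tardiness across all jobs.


Sort by due date (EDD order): [(5, 9), (4, 11), (6, 13), (6, 19), (6, 24)]
Compute completion times and tardiness:
  Job 1: p=5, d=9, C=5, tardiness=max(0,5-9)=0
  Job 2: p=4, d=11, C=9, tardiness=max(0,9-11)=0
  Job 3: p=6, d=13, C=15, tardiness=max(0,15-13)=2
  Job 4: p=6, d=19, C=21, tardiness=max(0,21-19)=2
  Job 5: p=6, d=24, C=27, tardiness=max(0,27-24)=3
Total tardiness = 7

7


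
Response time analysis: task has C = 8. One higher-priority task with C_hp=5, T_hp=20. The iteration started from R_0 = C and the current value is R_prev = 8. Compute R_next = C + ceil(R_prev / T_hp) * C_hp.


R_next = C + ceil(R_prev / T_hp) * C_hp
ceil(8 / 20) = ceil(0.4) = 1
Interference = 1 * 5 = 5
R_next = 8 + 5 = 13

13


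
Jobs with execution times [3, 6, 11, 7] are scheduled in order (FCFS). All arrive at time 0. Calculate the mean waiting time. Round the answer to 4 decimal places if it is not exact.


FCFS order (as given): [3, 6, 11, 7]
Waiting times:
  Job 1: wait = 0
  Job 2: wait = 3
  Job 3: wait = 9
  Job 4: wait = 20
Sum of waiting times = 32
Average waiting time = 32/4 = 8.0

8.0


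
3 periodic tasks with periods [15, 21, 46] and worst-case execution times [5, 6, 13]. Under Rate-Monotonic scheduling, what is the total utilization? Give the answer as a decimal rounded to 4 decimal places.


Compute individual utilizations (exact fractions):
  Task 1: C/T = 5/15 = 1/3 (approx. 0.3333)
  Task 2: C/T = 6/21 = 2/7 (approx. 0.2857)
  Task 3: C/T = 13/46 (approx. 0.2826)
Total utilization U = 1/3 + 2/7 + 13/46 = 871/966
Rounded to 4 decimal places: U = 0.9017
RM (Liu & Layland) bound for 3 tasks = 0.779763; compare with U = 871/966 (approx. 0.901656)
bound < U <= 1, so the RM sufficient condition is not met (inconclusive; an exact test such as response-time analysis is needed).

0.9017


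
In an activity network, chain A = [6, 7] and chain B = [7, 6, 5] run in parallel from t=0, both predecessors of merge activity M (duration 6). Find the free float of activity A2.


ES(A2) = sum of predecessors on chain A = 6
EF(A2) = ES + duration = 6 + 7 = 13
Successor of A2 is M. ES(M) = max(sum(A), sum(B)) = max(13, 18) = 18
Free float = ES(successor) - EF(current) = 18 - 13 = 5

5


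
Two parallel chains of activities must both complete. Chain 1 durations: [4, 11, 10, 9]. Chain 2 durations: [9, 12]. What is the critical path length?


Path A total = 4 + 11 + 10 + 9 = 34
Path B total = 9 + 12 = 21
Critical path = longest path = max(34, 21) = 34

34


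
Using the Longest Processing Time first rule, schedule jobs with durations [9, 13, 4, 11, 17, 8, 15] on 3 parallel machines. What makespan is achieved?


Sort jobs in decreasing order (LPT): [17, 15, 13, 11, 9, 8, 4]
Assign each job to the least loaded machine:
  Machine 1: jobs [17, 8], load = 25
  Machine 2: jobs [15, 9, 4], load = 28
  Machine 3: jobs [13, 11], load = 24
Makespan = max load = 28

28


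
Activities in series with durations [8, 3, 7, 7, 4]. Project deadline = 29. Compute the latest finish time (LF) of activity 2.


LF(activity 2) = deadline - sum of successor durations
Successors: activities 3 through 5 with durations [7, 7, 4]
Sum of successor durations = 18
LF = 29 - 18 = 11

11


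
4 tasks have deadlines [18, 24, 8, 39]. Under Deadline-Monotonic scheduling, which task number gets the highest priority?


Sort tasks by relative deadline (ascending):
  Task 3: deadline = 8
  Task 1: deadline = 18
  Task 2: deadline = 24
  Task 4: deadline = 39
Priority order (highest first): [3, 1, 2, 4]
Highest priority task = 3

3


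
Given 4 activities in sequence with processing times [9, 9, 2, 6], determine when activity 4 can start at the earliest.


Activity 4 starts after activities 1 through 3 complete.
Predecessor durations: [9, 9, 2]
ES = 9 + 9 + 2 = 20

20


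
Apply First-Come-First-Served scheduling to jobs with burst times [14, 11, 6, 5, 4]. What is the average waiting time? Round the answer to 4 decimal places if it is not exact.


FCFS order (as given): [14, 11, 6, 5, 4]
Waiting times:
  Job 1: wait = 0
  Job 2: wait = 14
  Job 3: wait = 25
  Job 4: wait = 31
  Job 5: wait = 36
Sum of waiting times = 106
Average waiting time = 106/5 = 21.2

21.2


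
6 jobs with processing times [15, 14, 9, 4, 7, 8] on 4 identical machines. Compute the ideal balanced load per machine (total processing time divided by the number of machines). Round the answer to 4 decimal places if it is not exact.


Total processing time = 15 + 14 + 9 + 4 + 7 + 8 = 57
Number of machines = 4
Ideal balanced load = 57 / 4 = 14.25

14.25


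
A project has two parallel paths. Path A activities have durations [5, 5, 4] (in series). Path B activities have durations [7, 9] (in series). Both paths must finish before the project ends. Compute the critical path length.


Path A total = 5 + 5 + 4 = 14
Path B total = 7 + 9 = 16
Critical path = longest path = max(14, 16) = 16

16


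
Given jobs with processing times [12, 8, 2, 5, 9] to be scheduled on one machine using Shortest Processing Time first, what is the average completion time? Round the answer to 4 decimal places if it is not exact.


Sort jobs by processing time (SPT order): [2, 5, 8, 9, 12]
Compute completion times sequentially:
  Job 1: processing = 2, completes at 2
  Job 2: processing = 5, completes at 7
  Job 3: processing = 8, completes at 15
  Job 4: processing = 9, completes at 24
  Job 5: processing = 12, completes at 36
Sum of completion times = 84
Average completion time = 84/5 = 16.8

16.8


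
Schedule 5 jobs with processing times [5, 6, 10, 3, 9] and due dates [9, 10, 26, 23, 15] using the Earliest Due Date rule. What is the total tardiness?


Sort by due date (EDD order): [(5, 9), (6, 10), (9, 15), (3, 23), (10, 26)]
Compute completion times and tardiness:
  Job 1: p=5, d=9, C=5, tardiness=max(0,5-9)=0
  Job 2: p=6, d=10, C=11, tardiness=max(0,11-10)=1
  Job 3: p=9, d=15, C=20, tardiness=max(0,20-15)=5
  Job 4: p=3, d=23, C=23, tardiness=max(0,23-23)=0
  Job 5: p=10, d=26, C=33, tardiness=max(0,33-26)=7
Total tardiness = 13

13


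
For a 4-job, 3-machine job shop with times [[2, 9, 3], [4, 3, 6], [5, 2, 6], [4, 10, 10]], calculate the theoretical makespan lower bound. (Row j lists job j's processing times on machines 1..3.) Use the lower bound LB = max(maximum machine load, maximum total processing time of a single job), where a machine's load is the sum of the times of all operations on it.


Machine loads:
  Machine 1: 2 + 4 + 5 + 4 = 15
  Machine 2: 9 + 3 + 2 + 10 = 24
  Machine 3: 3 + 6 + 6 + 10 = 25
Max machine load = 25
Job totals:
  Job 1: 14
  Job 2: 13
  Job 3: 13
  Job 4: 24
Max job total = 24
Lower bound = max(25, 24) = 25

25


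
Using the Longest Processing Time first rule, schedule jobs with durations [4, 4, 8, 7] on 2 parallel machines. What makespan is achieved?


Sort jobs in decreasing order (LPT): [8, 7, 4, 4]
Assign each job to the least loaded machine:
  Machine 1: jobs [8, 4], load = 12
  Machine 2: jobs [7, 4], load = 11
Makespan = max load = 12

12


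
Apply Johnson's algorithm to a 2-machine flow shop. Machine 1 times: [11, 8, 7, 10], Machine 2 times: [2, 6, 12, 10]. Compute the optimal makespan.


Apply Johnson's rule:
  Group 1 (a <= b): [(3, 7, 12), (4, 10, 10)]
  Group 2 (a > b): [(2, 8, 6), (1, 11, 2)]
Optimal job order: [3, 4, 2, 1]
Schedule:
  Job 3: M1 done at 7, M2 done at 19
  Job 4: M1 done at 17, M2 done at 29
  Job 2: M1 done at 25, M2 done at 35
  Job 1: M1 done at 36, M2 done at 38
Makespan = 38

38


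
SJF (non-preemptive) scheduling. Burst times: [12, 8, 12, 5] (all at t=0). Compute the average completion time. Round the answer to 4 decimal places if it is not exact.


SJF order (ascending): [5, 8, 12, 12]
Completion times:
  Job 1: burst=5, C=5
  Job 2: burst=8, C=13
  Job 3: burst=12, C=25
  Job 4: burst=12, C=37
Average completion = 80/4 = 20.0

20.0


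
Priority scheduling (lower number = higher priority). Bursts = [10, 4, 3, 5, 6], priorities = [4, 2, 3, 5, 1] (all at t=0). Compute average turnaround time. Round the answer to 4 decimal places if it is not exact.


Sort by priority (ascending = highest first):
Order: [(1, 6), (2, 4), (3, 3), (4, 10), (5, 5)]
Completion times:
  Priority 1, burst=6, C=6
  Priority 2, burst=4, C=10
  Priority 3, burst=3, C=13
  Priority 4, burst=10, C=23
  Priority 5, burst=5, C=28
Average turnaround = 80/5 = 16.0

16.0


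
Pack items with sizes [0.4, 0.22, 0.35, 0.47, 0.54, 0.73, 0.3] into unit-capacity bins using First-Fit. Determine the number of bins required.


Place items sequentially using First-Fit:
  Item 0.4 -> new Bin 1
  Item 0.22 -> Bin 1 (now 0.62)
  Item 0.35 -> Bin 1 (now 0.97)
  Item 0.47 -> new Bin 2
  Item 0.54 -> new Bin 3
  Item 0.73 -> new Bin 4
  Item 0.3 -> Bin 2 (now 0.77)
Total bins used = 4

4


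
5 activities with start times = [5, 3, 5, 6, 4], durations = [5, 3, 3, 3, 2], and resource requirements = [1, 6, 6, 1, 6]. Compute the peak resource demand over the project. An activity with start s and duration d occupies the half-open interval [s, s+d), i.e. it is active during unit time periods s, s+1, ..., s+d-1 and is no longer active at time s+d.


Each activity i is active on [start_i, start_i + duration_i).
Compute total resource usage per time slot:
  t=0: active resources = [], total = 0
  t=1: active resources = [], total = 0
  t=2: active resources = [], total = 0
  t=3: active resources = [6], total = 6
  t=4: active resources = [6, 6], total = 12
  t=5: active resources = [1, 6, 6, 6], total = 19
  t=6: active resources = [1, 6, 1], total = 8
  t=7: active resources = [1, 6, 1], total = 8
  t=8: active resources = [1, 1], total = 2
  t=9: active resources = [1], total = 1
Peak resource demand = 19

19


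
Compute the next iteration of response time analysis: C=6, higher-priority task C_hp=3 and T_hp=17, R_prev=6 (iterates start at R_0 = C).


R_next = C + ceil(R_prev / T_hp) * C_hp
ceil(6 / 17) = ceil(0.3529) = 1
Interference = 1 * 3 = 3
R_next = 6 + 3 = 9

9


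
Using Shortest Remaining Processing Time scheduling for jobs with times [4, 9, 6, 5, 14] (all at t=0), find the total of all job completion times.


Since all jobs arrive at t=0, SRPT equals SPT ordering.
SPT order: [4, 5, 6, 9, 14]
Completion times:
  Job 1: p=4, C=4
  Job 2: p=5, C=9
  Job 3: p=6, C=15
  Job 4: p=9, C=24
  Job 5: p=14, C=38
Total completion time = 4 + 9 + 15 + 24 + 38 = 90

90


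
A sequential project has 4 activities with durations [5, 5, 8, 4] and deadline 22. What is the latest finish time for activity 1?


LF(activity 1) = deadline - sum of successor durations
Successors: activities 2 through 4 with durations [5, 8, 4]
Sum of successor durations = 17
LF = 22 - 17 = 5

5


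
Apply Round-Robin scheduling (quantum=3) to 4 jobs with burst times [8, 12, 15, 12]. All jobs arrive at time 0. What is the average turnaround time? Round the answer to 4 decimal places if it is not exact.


Time quantum = 3
Execution trace:
  J1 runs 3 units, time = 3
  J2 runs 3 units, time = 6
  J3 runs 3 units, time = 9
  J4 runs 3 units, time = 12
  J1 runs 3 units, time = 15
  J2 runs 3 units, time = 18
  J3 runs 3 units, time = 21
  J4 runs 3 units, time = 24
  J1 runs 2 units, time = 26
  J2 runs 3 units, time = 29
  J3 runs 3 units, time = 32
  J4 runs 3 units, time = 35
  J2 runs 3 units, time = 38
  J3 runs 3 units, time = 41
  J4 runs 3 units, time = 44
  J3 runs 3 units, time = 47
Finish times: [26, 38, 47, 44]
Average turnaround = 155/4 = 38.75

38.75


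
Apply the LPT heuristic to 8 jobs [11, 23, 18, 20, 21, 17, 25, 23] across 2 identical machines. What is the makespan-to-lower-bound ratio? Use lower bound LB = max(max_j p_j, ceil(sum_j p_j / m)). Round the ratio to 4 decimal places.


LPT order: [25, 23, 23, 21, 20, 18, 17, 11]
Machine loads after assignment: [77, 81]
LPT makespan = 81
Lower bound = max(max_job, ceil(total/2)) = max(25, 79) = 79
Ratio = 81 / 79 = 1.0253

1.0253


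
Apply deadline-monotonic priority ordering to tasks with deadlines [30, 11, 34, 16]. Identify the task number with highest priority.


Sort tasks by relative deadline (ascending):
  Task 2: deadline = 11
  Task 4: deadline = 16
  Task 1: deadline = 30
  Task 3: deadline = 34
Priority order (highest first): [2, 4, 1, 3]
Highest priority task = 2

2


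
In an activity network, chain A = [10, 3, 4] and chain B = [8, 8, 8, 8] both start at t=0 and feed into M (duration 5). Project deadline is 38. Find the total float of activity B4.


Forward pass: ES(B4) = sum of predecessors on chain B = 24
EF = ES + duration = 24 + 8 = 32
Backward pass: LF(M) = deadline = 38; LS(M) = 38 - 5 = 33
LF(B4) = LS(M) - sum(successors on chain B) = 33 - 0 = 33
LS = LF - duration = 33 - 8 = 25
Total float = LS - ES = 25 - 24 = 1

1


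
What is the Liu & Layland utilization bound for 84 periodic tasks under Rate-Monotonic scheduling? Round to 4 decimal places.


Compute 2^(1/84) = 1.0082858917
Subtract 1: 1.0082858917 - 1 = 0.0082858917
Multiply by n: 84 * 0.0082858917 = 0.6960149028
Round to 4 dp: 0.6960

0.6960


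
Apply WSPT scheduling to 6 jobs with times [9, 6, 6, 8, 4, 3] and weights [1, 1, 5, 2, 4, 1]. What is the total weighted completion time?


Compute p/w ratios and sort ascending (WSPT): [(4, 4), (6, 5), (3, 1), (8, 2), (6, 1), (9, 1)]
Compute weighted completion times:
  Job (p=4,w=4): C=4, w*C=4*4=16
  Job (p=6,w=5): C=10, w*C=5*10=50
  Job (p=3,w=1): C=13, w*C=1*13=13
  Job (p=8,w=2): C=21, w*C=2*21=42
  Job (p=6,w=1): C=27, w*C=1*27=27
  Job (p=9,w=1): C=36, w*C=1*36=36
Total weighted completion time = 184

184


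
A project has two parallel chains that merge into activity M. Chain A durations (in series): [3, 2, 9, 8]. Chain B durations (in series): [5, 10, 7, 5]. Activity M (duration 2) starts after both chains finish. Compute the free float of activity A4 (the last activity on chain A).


ES(A4) = sum of predecessors on chain A = 14
EF(A4) = ES + duration = 14 + 8 = 22
Successor of A4 is M. ES(M) = max(sum(A), sum(B)) = max(22, 27) = 27
Free float = ES(successor) - EF(current) = 27 - 22 = 5

5


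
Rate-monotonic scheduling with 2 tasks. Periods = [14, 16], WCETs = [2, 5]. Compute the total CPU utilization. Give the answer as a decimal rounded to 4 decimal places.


Compute individual utilizations (exact fractions):
  Task 1: C/T = 2/14 = 1/7 (approx. 0.1429)
  Task 2: C/T = 5/16 (approx. 0.3125)
Total utilization U = 1/7 + 5/16 = 51/112
Rounded to 4 decimal places: U = 0.4554
RM (Liu & Layland) bound for 2 tasks = 0.828427; compare with U = 51/112 (approx. 0.455357)
U <= bound, so schedulable by RM sufficient condition.

0.4554


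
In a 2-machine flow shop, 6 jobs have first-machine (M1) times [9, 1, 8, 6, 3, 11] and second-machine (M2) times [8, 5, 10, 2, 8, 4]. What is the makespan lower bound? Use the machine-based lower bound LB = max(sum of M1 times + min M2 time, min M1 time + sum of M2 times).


LB1 = sum(M1 times) + min(M2 times) = 38 + 2 = 40
LB2 = min(M1 times) + sum(M2 times) = 1 + 37 = 38
Lower bound = max(LB1, LB2) = max(40, 38) = 40

40


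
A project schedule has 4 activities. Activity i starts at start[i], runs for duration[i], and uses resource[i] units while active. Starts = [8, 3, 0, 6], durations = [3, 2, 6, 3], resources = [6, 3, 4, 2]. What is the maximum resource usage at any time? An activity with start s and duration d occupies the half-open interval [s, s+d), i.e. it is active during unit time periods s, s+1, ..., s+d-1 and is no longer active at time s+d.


Each activity i is active on [start_i, start_i + duration_i).
Compute total resource usage per time slot:
  t=0: active resources = [4], total = 4
  t=1: active resources = [4], total = 4
  t=2: active resources = [4], total = 4
  t=3: active resources = [3, 4], total = 7
  t=4: active resources = [3, 4], total = 7
  t=5: active resources = [4], total = 4
  t=6: active resources = [2], total = 2
  t=7: active resources = [2], total = 2
  t=8: active resources = [6, 2], total = 8
  t=9: active resources = [6], total = 6
  t=10: active resources = [6], total = 6
Peak resource demand = 8

8


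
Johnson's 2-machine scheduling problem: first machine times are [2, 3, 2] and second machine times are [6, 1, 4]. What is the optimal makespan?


Apply Johnson's rule:
  Group 1 (a <= b): [(1, 2, 6), (3, 2, 4)]
  Group 2 (a > b): [(2, 3, 1)]
Optimal job order: [1, 3, 2]
Schedule:
  Job 1: M1 done at 2, M2 done at 8
  Job 3: M1 done at 4, M2 done at 12
  Job 2: M1 done at 7, M2 done at 13
Makespan = 13

13


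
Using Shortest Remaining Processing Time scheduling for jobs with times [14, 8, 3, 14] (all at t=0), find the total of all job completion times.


Since all jobs arrive at t=0, SRPT equals SPT ordering.
SPT order: [3, 8, 14, 14]
Completion times:
  Job 1: p=3, C=3
  Job 2: p=8, C=11
  Job 3: p=14, C=25
  Job 4: p=14, C=39
Total completion time = 3 + 11 + 25 + 39 = 78

78


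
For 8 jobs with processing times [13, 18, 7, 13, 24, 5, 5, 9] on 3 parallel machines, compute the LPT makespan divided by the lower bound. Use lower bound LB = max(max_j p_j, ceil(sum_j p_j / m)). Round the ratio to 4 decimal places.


LPT order: [24, 18, 13, 13, 9, 7, 5, 5]
Machine loads after assignment: [31, 32, 31]
LPT makespan = 32
Lower bound = max(max_job, ceil(total/3)) = max(24, 32) = 32
Ratio = 32 / 32 = 1.0

1.0


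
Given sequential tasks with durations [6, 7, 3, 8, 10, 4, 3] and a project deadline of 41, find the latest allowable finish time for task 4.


LF(activity 4) = deadline - sum of successor durations
Successors: activities 5 through 7 with durations [10, 4, 3]
Sum of successor durations = 17
LF = 41 - 17 = 24

24


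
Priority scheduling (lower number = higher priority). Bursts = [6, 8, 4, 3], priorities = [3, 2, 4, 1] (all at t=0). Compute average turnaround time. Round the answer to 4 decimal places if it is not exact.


Sort by priority (ascending = highest first):
Order: [(1, 3), (2, 8), (3, 6), (4, 4)]
Completion times:
  Priority 1, burst=3, C=3
  Priority 2, burst=8, C=11
  Priority 3, burst=6, C=17
  Priority 4, burst=4, C=21
Average turnaround = 52/4 = 13.0

13.0


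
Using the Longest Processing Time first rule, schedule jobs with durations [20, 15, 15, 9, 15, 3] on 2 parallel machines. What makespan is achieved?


Sort jobs in decreasing order (LPT): [20, 15, 15, 15, 9, 3]
Assign each job to the least loaded machine:
  Machine 1: jobs [20, 15, 3], load = 38
  Machine 2: jobs [15, 15, 9], load = 39
Makespan = max load = 39

39


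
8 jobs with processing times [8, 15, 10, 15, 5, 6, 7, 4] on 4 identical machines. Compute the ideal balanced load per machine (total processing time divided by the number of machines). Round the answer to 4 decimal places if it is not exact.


Total processing time = 8 + 15 + 10 + 15 + 5 + 6 + 7 + 4 = 70
Number of machines = 4
Ideal balanced load = 70 / 4 = 17.5

17.5


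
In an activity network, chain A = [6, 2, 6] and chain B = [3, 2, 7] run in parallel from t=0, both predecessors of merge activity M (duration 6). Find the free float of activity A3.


ES(A3) = sum of predecessors on chain A = 8
EF(A3) = ES + duration = 8 + 6 = 14
Successor of A3 is M. ES(M) = max(sum(A), sum(B)) = max(14, 12) = 14
Free float = ES(successor) - EF(current) = 14 - 14 = 0

0


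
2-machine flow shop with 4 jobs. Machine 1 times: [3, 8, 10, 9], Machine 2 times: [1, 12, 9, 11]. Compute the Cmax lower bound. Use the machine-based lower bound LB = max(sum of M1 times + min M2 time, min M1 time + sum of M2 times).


LB1 = sum(M1 times) + min(M2 times) = 30 + 1 = 31
LB2 = min(M1 times) + sum(M2 times) = 3 + 33 = 36
Lower bound = max(LB1, LB2) = max(31, 36) = 36

36


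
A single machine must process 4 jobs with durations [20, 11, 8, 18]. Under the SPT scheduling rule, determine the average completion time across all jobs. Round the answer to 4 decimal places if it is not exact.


Sort jobs by processing time (SPT order): [8, 11, 18, 20]
Compute completion times sequentially:
  Job 1: processing = 8, completes at 8
  Job 2: processing = 11, completes at 19
  Job 3: processing = 18, completes at 37
  Job 4: processing = 20, completes at 57
Sum of completion times = 121
Average completion time = 121/4 = 30.25

30.25


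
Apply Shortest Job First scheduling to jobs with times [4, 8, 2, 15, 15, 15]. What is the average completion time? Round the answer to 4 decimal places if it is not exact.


SJF order (ascending): [2, 4, 8, 15, 15, 15]
Completion times:
  Job 1: burst=2, C=2
  Job 2: burst=4, C=6
  Job 3: burst=8, C=14
  Job 4: burst=15, C=29
  Job 5: burst=15, C=44
  Job 6: burst=15, C=59
Average completion = 154/6 = 25.6667

25.6667


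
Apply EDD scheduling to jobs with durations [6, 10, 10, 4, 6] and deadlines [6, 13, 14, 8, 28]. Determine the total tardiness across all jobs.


Sort by due date (EDD order): [(6, 6), (4, 8), (10, 13), (10, 14), (6, 28)]
Compute completion times and tardiness:
  Job 1: p=6, d=6, C=6, tardiness=max(0,6-6)=0
  Job 2: p=4, d=8, C=10, tardiness=max(0,10-8)=2
  Job 3: p=10, d=13, C=20, tardiness=max(0,20-13)=7
  Job 4: p=10, d=14, C=30, tardiness=max(0,30-14)=16
  Job 5: p=6, d=28, C=36, tardiness=max(0,36-28)=8
Total tardiness = 33

33


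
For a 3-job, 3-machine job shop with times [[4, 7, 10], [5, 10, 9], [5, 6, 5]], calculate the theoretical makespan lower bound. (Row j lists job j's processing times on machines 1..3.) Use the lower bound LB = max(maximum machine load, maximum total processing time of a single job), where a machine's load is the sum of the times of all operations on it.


Machine loads:
  Machine 1: 4 + 5 + 5 = 14
  Machine 2: 7 + 10 + 6 = 23
  Machine 3: 10 + 9 + 5 = 24
Max machine load = 24
Job totals:
  Job 1: 21
  Job 2: 24
  Job 3: 16
Max job total = 24
Lower bound = max(24, 24) = 24

24


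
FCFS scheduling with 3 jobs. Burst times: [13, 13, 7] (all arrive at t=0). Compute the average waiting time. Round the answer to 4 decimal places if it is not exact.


FCFS order (as given): [13, 13, 7]
Waiting times:
  Job 1: wait = 0
  Job 2: wait = 13
  Job 3: wait = 26
Sum of waiting times = 39
Average waiting time = 39/3 = 13.0

13.0


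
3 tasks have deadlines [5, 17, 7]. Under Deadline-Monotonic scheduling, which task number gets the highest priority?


Sort tasks by relative deadline (ascending):
  Task 1: deadline = 5
  Task 3: deadline = 7
  Task 2: deadline = 17
Priority order (highest first): [1, 3, 2]
Highest priority task = 1

1


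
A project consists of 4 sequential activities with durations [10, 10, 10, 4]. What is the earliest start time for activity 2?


Activity 2 starts after activities 1 through 1 complete.
Predecessor durations: [10]
ES = 10 = 10

10


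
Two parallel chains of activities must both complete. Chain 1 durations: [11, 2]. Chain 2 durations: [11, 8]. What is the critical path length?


Path A total = 11 + 2 = 13
Path B total = 11 + 8 = 19
Critical path = longest path = max(13, 19) = 19

19


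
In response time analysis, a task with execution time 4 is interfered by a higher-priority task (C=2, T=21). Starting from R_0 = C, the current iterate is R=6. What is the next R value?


R_next = C + ceil(R_prev / T_hp) * C_hp
ceil(6 / 21) = ceil(0.2857) = 1
Interference = 1 * 2 = 2
R_next = 4 + 2 = 6
R_next = R_prev, so the iteration has converged (response time = 6).

6


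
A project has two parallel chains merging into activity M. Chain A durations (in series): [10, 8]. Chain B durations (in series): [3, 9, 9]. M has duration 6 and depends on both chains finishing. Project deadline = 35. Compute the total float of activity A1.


Forward pass: ES(A1) = sum of predecessors on chain A = 0
EF = ES + duration = 0 + 10 = 10
Backward pass: LF(M) = deadline = 35; LS(M) = 35 - 6 = 29
LF(A1) = LS(M) - sum(successors on chain A) = 29 - 8 = 21
LS = LF - duration = 21 - 10 = 11
Total float = LS - ES = 11 - 0 = 11

11


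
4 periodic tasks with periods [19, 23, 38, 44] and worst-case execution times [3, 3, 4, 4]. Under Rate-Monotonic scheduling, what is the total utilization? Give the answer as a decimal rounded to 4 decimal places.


Compute individual utilizations (exact fractions):
  Task 1: C/T = 3/19 (approx. 0.1579)
  Task 2: C/T = 3/23 (approx. 0.1304)
  Task 3: C/T = 4/38 = 2/19 (approx. 0.1053)
  Task 4: C/T = 4/44 = 1/11 (approx. 0.0909)
Total utilization U = 3/19 + 3/23 + 2/19 + 1/11 = 2329/4807
Rounded to 4 decimal places: U = 0.4845
RM (Liu & Layland) bound for 4 tasks = 0.756828; compare with U = 2329/4807 (approx. 0.484502)
U <= bound, so schedulable by RM sufficient condition.

0.4845


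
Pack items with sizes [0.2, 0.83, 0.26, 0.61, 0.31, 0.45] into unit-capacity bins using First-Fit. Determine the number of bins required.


Place items sequentially using First-Fit:
  Item 0.2 -> new Bin 1
  Item 0.83 -> new Bin 2
  Item 0.26 -> Bin 1 (now 0.46)
  Item 0.61 -> new Bin 3
  Item 0.31 -> Bin 1 (now 0.77)
  Item 0.45 -> new Bin 4
Total bins used = 4

4


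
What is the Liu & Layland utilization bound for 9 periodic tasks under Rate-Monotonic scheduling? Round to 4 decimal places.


Compute 2^(1/9) = 1.0800597389
Subtract 1: 1.0800597389 - 1 = 0.0800597389
Multiply by n: 9 * 0.0800597389 = 0.7205376501
Round to 4 dp: 0.7205

0.7205


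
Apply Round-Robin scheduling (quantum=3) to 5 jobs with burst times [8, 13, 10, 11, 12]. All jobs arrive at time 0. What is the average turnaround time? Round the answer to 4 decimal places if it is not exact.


Time quantum = 3
Execution trace:
  J1 runs 3 units, time = 3
  J2 runs 3 units, time = 6
  J3 runs 3 units, time = 9
  J4 runs 3 units, time = 12
  J5 runs 3 units, time = 15
  J1 runs 3 units, time = 18
  J2 runs 3 units, time = 21
  J3 runs 3 units, time = 24
  J4 runs 3 units, time = 27
  J5 runs 3 units, time = 30
  J1 runs 2 units, time = 32
  J2 runs 3 units, time = 35
  J3 runs 3 units, time = 38
  J4 runs 3 units, time = 41
  J5 runs 3 units, time = 44
  J2 runs 3 units, time = 47
  J3 runs 1 units, time = 48
  J4 runs 2 units, time = 50
  J5 runs 3 units, time = 53
  J2 runs 1 units, time = 54
Finish times: [32, 54, 48, 50, 53]
Average turnaround = 237/5 = 47.4

47.4


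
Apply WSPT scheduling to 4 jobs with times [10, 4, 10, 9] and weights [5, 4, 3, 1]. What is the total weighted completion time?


Compute p/w ratios and sort ascending (WSPT): [(4, 4), (10, 5), (10, 3), (9, 1)]
Compute weighted completion times:
  Job (p=4,w=4): C=4, w*C=4*4=16
  Job (p=10,w=5): C=14, w*C=5*14=70
  Job (p=10,w=3): C=24, w*C=3*24=72
  Job (p=9,w=1): C=33, w*C=1*33=33
Total weighted completion time = 191

191


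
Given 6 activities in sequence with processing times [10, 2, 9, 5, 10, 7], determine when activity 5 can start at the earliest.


Activity 5 starts after activities 1 through 4 complete.
Predecessor durations: [10, 2, 9, 5]
ES = 10 + 2 + 9 + 5 = 26

26


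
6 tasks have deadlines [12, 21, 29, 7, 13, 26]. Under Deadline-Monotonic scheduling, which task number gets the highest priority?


Sort tasks by relative deadline (ascending):
  Task 4: deadline = 7
  Task 1: deadline = 12
  Task 5: deadline = 13
  Task 2: deadline = 21
  Task 6: deadline = 26
  Task 3: deadline = 29
Priority order (highest first): [4, 1, 5, 2, 6, 3]
Highest priority task = 4

4


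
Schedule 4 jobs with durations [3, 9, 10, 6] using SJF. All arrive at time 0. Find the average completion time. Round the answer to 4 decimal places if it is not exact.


SJF order (ascending): [3, 6, 9, 10]
Completion times:
  Job 1: burst=3, C=3
  Job 2: burst=6, C=9
  Job 3: burst=9, C=18
  Job 4: burst=10, C=28
Average completion = 58/4 = 14.5

14.5


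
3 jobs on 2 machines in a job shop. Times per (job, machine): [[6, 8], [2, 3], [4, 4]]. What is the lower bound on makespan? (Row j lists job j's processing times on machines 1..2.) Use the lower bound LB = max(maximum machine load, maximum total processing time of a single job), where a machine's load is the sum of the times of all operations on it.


Machine loads:
  Machine 1: 6 + 2 + 4 = 12
  Machine 2: 8 + 3 + 4 = 15
Max machine load = 15
Job totals:
  Job 1: 14
  Job 2: 5
  Job 3: 8
Max job total = 14
Lower bound = max(15, 14) = 15

15


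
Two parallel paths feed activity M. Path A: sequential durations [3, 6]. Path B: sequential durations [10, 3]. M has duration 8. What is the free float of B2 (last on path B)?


ES(B2) = sum of predecessors on chain B = 10
EF(B2) = ES + duration = 10 + 3 = 13
Successor of B2 is M. ES(M) = max(sum(A), sum(B)) = max(9, 13) = 13
Free float = ES(successor) - EF(current) = 13 - 13 = 0

0


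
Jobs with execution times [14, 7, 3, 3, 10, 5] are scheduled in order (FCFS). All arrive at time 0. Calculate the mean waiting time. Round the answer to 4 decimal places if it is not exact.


FCFS order (as given): [14, 7, 3, 3, 10, 5]
Waiting times:
  Job 1: wait = 0
  Job 2: wait = 14
  Job 3: wait = 21
  Job 4: wait = 24
  Job 5: wait = 27
  Job 6: wait = 37
Sum of waiting times = 123
Average waiting time = 123/6 = 20.5

20.5


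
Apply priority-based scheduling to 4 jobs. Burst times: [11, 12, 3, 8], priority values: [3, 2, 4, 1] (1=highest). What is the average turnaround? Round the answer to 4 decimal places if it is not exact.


Sort by priority (ascending = highest first):
Order: [(1, 8), (2, 12), (3, 11), (4, 3)]
Completion times:
  Priority 1, burst=8, C=8
  Priority 2, burst=12, C=20
  Priority 3, burst=11, C=31
  Priority 4, burst=3, C=34
Average turnaround = 93/4 = 23.25

23.25


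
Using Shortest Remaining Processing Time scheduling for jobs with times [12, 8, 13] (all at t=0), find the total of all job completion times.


Since all jobs arrive at t=0, SRPT equals SPT ordering.
SPT order: [8, 12, 13]
Completion times:
  Job 1: p=8, C=8
  Job 2: p=12, C=20
  Job 3: p=13, C=33
Total completion time = 8 + 20 + 33 = 61

61


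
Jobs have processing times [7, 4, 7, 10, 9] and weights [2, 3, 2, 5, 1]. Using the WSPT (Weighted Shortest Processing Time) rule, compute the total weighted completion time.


Compute p/w ratios and sort ascending (WSPT): [(4, 3), (10, 5), (7, 2), (7, 2), (9, 1)]
Compute weighted completion times:
  Job (p=4,w=3): C=4, w*C=3*4=12
  Job (p=10,w=5): C=14, w*C=5*14=70
  Job (p=7,w=2): C=21, w*C=2*21=42
  Job (p=7,w=2): C=28, w*C=2*28=56
  Job (p=9,w=1): C=37, w*C=1*37=37
Total weighted completion time = 217

217


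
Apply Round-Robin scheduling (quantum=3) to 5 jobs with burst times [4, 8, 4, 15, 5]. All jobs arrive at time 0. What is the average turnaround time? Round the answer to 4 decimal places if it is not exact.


Time quantum = 3
Execution trace:
  J1 runs 3 units, time = 3
  J2 runs 3 units, time = 6
  J3 runs 3 units, time = 9
  J4 runs 3 units, time = 12
  J5 runs 3 units, time = 15
  J1 runs 1 units, time = 16
  J2 runs 3 units, time = 19
  J3 runs 1 units, time = 20
  J4 runs 3 units, time = 23
  J5 runs 2 units, time = 25
  J2 runs 2 units, time = 27
  J4 runs 3 units, time = 30
  J4 runs 3 units, time = 33
  J4 runs 3 units, time = 36
Finish times: [16, 27, 20, 36, 25]
Average turnaround = 124/5 = 24.8

24.8


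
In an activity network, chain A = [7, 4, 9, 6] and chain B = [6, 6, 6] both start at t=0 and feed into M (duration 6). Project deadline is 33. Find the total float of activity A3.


Forward pass: ES(A3) = sum of predecessors on chain A = 11
EF = ES + duration = 11 + 9 = 20
Backward pass: LF(M) = deadline = 33; LS(M) = 33 - 6 = 27
LF(A3) = LS(M) - sum(successors on chain A) = 27 - 6 = 21
LS = LF - duration = 21 - 9 = 12
Total float = LS - ES = 12 - 11 = 1

1


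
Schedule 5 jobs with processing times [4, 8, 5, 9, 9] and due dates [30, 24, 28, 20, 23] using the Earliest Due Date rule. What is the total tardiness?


Sort by due date (EDD order): [(9, 20), (9, 23), (8, 24), (5, 28), (4, 30)]
Compute completion times and tardiness:
  Job 1: p=9, d=20, C=9, tardiness=max(0,9-20)=0
  Job 2: p=9, d=23, C=18, tardiness=max(0,18-23)=0
  Job 3: p=8, d=24, C=26, tardiness=max(0,26-24)=2
  Job 4: p=5, d=28, C=31, tardiness=max(0,31-28)=3
  Job 5: p=4, d=30, C=35, tardiness=max(0,35-30)=5
Total tardiness = 10

10


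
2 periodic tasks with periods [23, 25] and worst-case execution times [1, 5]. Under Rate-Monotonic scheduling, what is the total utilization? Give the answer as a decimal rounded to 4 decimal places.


Compute individual utilizations (exact fractions):
  Task 1: C/T = 1/23 (approx. 0.0435)
  Task 2: C/T = 5/25 = 1/5 (approx. 0.2)
Total utilization U = 1/23 + 1/5 = 28/115
Rounded to 4 decimal places: U = 0.2435
RM (Liu & Layland) bound for 2 tasks = 0.828427; compare with U = 28/115 (approx. 0.243478)
U <= bound, so schedulable by RM sufficient condition.

0.2435


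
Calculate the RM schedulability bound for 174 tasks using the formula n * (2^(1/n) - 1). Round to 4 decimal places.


Compute 2^(1/174) = 1.0039915496
Subtract 1: 1.0039915496 - 1 = 0.0039915496
Multiply by n: 174 * 0.0039915496 = 0.6945296304
Round to 4 dp: 0.6945

0.6945


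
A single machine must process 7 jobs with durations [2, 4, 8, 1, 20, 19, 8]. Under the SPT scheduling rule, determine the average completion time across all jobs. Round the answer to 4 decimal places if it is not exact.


Sort jobs by processing time (SPT order): [1, 2, 4, 8, 8, 19, 20]
Compute completion times sequentially:
  Job 1: processing = 1, completes at 1
  Job 2: processing = 2, completes at 3
  Job 3: processing = 4, completes at 7
  Job 4: processing = 8, completes at 15
  Job 5: processing = 8, completes at 23
  Job 6: processing = 19, completes at 42
  Job 7: processing = 20, completes at 62
Sum of completion times = 153
Average completion time = 153/7 = 21.8571

21.8571


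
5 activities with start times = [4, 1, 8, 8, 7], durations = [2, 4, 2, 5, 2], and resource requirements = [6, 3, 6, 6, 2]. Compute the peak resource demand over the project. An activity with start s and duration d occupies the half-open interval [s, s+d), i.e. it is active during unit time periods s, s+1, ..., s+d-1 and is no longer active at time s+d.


Each activity i is active on [start_i, start_i + duration_i).
Compute total resource usage per time slot:
  t=0: active resources = [], total = 0
  t=1: active resources = [3], total = 3
  t=2: active resources = [3], total = 3
  t=3: active resources = [3], total = 3
  t=4: active resources = [6, 3], total = 9
  t=5: active resources = [6], total = 6
  t=6: active resources = [], total = 0
  t=7: active resources = [2], total = 2
  t=8: active resources = [6, 6, 2], total = 14
  t=9: active resources = [6, 6], total = 12
  t=10: active resources = [6], total = 6
  t=11: active resources = [6], total = 6
  t=12: active resources = [6], total = 6
Peak resource demand = 14

14


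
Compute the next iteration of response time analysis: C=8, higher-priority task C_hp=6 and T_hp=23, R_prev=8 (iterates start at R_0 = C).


R_next = C + ceil(R_prev / T_hp) * C_hp
ceil(8 / 23) = ceil(0.3478) = 1
Interference = 1 * 6 = 6
R_next = 8 + 6 = 14

14


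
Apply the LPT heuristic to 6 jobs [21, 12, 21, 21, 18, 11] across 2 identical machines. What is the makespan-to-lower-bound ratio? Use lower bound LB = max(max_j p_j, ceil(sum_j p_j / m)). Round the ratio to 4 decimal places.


LPT order: [21, 21, 21, 18, 12, 11]
Machine loads after assignment: [53, 51]
LPT makespan = 53
Lower bound = max(max_job, ceil(total/2)) = max(21, 52) = 52
Ratio = 53 / 52 = 1.0192

1.0192


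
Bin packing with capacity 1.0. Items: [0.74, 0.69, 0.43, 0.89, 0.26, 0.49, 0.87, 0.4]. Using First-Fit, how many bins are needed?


Place items sequentially using First-Fit:
  Item 0.74 -> new Bin 1
  Item 0.69 -> new Bin 2
  Item 0.43 -> new Bin 3
  Item 0.89 -> new Bin 4
  Item 0.26 -> Bin 1 (now 1.0)
  Item 0.49 -> Bin 3 (now 0.92)
  Item 0.87 -> new Bin 5
  Item 0.4 -> new Bin 6
Total bins used = 6

6


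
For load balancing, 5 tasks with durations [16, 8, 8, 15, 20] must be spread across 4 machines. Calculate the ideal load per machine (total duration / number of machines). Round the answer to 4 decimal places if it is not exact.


Total processing time = 16 + 8 + 8 + 15 + 20 = 67
Number of machines = 4
Ideal balanced load = 67 / 4 = 16.75

16.75


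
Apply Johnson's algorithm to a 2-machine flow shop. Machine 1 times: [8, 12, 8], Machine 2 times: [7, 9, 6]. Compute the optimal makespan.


Apply Johnson's rule:
  Group 1 (a <= b): []
  Group 2 (a > b): [(2, 12, 9), (1, 8, 7), (3, 8, 6)]
Optimal job order: [2, 1, 3]
Schedule:
  Job 2: M1 done at 12, M2 done at 21
  Job 1: M1 done at 20, M2 done at 28
  Job 3: M1 done at 28, M2 done at 34
Makespan = 34

34


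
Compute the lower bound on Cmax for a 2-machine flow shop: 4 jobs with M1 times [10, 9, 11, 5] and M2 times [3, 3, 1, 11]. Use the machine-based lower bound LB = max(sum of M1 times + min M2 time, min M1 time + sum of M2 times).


LB1 = sum(M1 times) + min(M2 times) = 35 + 1 = 36
LB2 = min(M1 times) + sum(M2 times) = 5 + 18 = 23
Lower bound = max(LB1, LB2) = max(36, 23) = 36

36


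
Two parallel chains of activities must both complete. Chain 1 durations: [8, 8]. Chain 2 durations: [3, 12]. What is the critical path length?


Path A total = 8 + 8 = 16
Path B total = 3 + 12 = 15
Critical path = longest path = max(16, 15) = 16

16


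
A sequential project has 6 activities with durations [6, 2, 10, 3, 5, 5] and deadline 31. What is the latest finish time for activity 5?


LF(activity 5) = deadline - sum of successor durations
Successors: activities 6 through 6 with durations [5]
Sum of successor durations = 5
LF = 31 - 5 = 26

26


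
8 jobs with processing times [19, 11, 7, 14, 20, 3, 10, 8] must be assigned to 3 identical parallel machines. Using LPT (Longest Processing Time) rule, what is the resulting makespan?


Sort jobs in decreasing order (LPT): [20, 19, 14, 11, 10, 8, 7, 3]
Assign each job to the least loaded machine:
  Machine 1: jobs [20, 8, 3], load = 31
  Machine 2: jobs [19, 10], load = 29
  Machine 3: jobs [14, 11, 7], load = 32
Makespan = max load = 32

32


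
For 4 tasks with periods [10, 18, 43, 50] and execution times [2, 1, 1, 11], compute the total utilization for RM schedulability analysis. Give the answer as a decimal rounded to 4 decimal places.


Compute individual utilizations (exact fractions):
  Task 1: C/T = 2/10 = 1/5 (approx. 0.2)
  Task 2: C/T = 1/18 (approx. 0.0556)
  Task 3: C/T = 1/43 (approx. 0.0233)
  Task 4: C/T = 11/50 (approx. 0.22)
Total utilization U = 1/5 + 1/18 + 1/43 + 11/50 = 4826/9675
Rounded to 4 decimal places: U = 0.4988
RM (Liu & Layland) bound for 4 tasks = 0.756828; compare with U = 4826/9675 (approx. 0.498811)
U <= bound, so schedulable by RM sufficient condition.

0.4988


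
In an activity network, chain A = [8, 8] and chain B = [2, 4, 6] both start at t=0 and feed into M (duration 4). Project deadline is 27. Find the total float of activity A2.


Forward pass: ES(A2) = sum of predecessors on chain A = 8
EF = ES + duration = 8 + 8 = 16
Backward pass: LF(M) = deadline = 27; LS(M) = 27 - 4 = 23
LF(A2) = LS(M) - sum(successors on chain A) = 23 - 0 = 23
LS = LF - duration = 23 - 8 = 15
Total float = LS - ES = 15 - 8 = 7

7
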